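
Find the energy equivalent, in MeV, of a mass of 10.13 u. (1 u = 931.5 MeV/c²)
E = mc² = 9436 MeV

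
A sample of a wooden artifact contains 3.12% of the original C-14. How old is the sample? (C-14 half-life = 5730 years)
Age = t½ × log₂(1/ratio) = 28660 years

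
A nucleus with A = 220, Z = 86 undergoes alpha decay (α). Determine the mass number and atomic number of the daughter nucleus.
Daughter: A = 216, Z = 84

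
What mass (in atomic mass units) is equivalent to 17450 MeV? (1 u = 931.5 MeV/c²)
m = E/c² = 18.73 u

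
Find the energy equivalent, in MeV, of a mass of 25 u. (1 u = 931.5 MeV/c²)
E = mc² = 23290 MeV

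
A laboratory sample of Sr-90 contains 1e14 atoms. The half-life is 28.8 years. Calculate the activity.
A = λN = 2.407e12 decays/year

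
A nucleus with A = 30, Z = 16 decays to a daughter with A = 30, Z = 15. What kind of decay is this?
ΔA = 0, ΔZ = -1 ⇒ beta-plus decay (β⁺) or electron capture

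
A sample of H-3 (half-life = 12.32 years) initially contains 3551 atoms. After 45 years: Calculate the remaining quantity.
N = N₀(1/2)^(t/t½) = 282.4 atoms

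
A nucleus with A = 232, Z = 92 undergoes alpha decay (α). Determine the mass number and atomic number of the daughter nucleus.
Daughter: A = 228, Z = 90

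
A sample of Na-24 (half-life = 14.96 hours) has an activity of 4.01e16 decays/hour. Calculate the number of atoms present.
N = A/λ = 8.655e17 atoms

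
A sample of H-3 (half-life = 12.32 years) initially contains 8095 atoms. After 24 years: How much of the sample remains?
N = N₀(1/2)^(t/t½) = 2098 atoms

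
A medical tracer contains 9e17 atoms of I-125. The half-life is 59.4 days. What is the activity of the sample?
A = λN = 1.05e16 decays/day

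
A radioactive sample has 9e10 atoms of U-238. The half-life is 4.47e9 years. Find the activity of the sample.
A = λN = 13.96 decays/year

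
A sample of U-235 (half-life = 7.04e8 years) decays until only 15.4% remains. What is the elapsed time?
t = t½ × log₂(N₀/N) = 1.9e9 years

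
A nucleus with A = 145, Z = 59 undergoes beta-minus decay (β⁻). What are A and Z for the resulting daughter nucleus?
Daughter: A = 145, Z = 60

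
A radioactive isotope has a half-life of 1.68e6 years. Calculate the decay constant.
λ = ln(2)/t½ = 4.126e-7 year⁻¹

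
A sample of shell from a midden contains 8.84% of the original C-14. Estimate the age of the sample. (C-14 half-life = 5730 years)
Age = t½ × log₂(1/ratio) = 20050 years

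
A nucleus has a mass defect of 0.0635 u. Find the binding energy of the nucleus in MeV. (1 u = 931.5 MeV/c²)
B.E. = Δm × 931.5 = 59.15 MeV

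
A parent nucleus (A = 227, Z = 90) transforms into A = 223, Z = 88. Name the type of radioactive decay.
ΔA = -4, ΔZ = -2 ⇒ alpha decay (α)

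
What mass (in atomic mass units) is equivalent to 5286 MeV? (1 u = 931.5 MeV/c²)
m = E/c² = 5.675 u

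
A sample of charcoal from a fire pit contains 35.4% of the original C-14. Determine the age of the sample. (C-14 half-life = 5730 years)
Age = t½ × log₂(1/ratio) = 8585 years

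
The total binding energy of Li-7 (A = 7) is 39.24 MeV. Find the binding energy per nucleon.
B.E./A = 39.24/7 = 5.606 MeV/nucleon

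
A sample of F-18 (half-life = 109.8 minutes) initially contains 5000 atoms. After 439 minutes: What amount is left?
N = N₀(1/2)^(t/t½) = 312.9 atoms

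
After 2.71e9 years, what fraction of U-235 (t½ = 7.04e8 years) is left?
N/N₀ = (1/2)^(t/t½) = 0.06938 = 6.94%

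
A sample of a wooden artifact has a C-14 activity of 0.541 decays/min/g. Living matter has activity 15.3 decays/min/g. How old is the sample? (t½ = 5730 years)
Age = t½ × log₂(A₀/A) = 27630 years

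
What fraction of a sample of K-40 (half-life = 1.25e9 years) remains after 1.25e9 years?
N/N₀ = (1/2)^(t/t½) = 0.5 = 50%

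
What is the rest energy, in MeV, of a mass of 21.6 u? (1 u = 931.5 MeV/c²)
E = mc² = 20120 MeV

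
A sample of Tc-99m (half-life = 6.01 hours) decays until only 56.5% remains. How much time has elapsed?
t = t½ × log₂(N₀/N) = 4.95 hours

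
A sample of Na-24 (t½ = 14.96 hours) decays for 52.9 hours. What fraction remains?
N/N₀ = (1/2)^(t/t½) = 0.0862 = 8.62%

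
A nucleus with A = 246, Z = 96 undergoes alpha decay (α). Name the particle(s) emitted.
α particle = ⁴₂He (2 protons + 2 neutrons)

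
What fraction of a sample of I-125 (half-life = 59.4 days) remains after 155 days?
N/N₀ = (1/2)^(t/t½) = 0.1639 = 16.4%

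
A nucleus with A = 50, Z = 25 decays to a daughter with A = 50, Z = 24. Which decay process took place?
ΔA = 0, ΔZ = -1 ⇒ beta-plus decay (β⁺) or electron capture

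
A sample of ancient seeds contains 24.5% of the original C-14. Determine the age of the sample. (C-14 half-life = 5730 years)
Age = t½ × log₂(1/ratio) = 11630 years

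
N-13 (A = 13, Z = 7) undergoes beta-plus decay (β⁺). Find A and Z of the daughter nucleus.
Daughter: A = 13, Z = 6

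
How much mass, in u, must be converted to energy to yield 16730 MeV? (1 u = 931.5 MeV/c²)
m = E/c² = 17.96 u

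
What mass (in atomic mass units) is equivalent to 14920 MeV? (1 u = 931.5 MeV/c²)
m = E/c² = 16.02 u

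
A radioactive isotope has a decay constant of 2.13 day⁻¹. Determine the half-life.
t½ = ln(2)/λ = 0.3254 days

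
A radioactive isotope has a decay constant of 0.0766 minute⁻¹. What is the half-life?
t½ = ln(2)/λ = 9.049 minutes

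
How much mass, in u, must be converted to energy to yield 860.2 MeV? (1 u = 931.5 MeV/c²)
m = E/c² = 0.9235 u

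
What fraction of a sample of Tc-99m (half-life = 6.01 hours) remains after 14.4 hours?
N/N₀ = (1/2)^(t/t½) = 0.19 = 19%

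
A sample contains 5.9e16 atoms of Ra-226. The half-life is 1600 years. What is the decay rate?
A = λN = 2.556e13 decays/year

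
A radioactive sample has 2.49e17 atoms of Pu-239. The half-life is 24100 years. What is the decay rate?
A = λN = 7.162e12 decays/year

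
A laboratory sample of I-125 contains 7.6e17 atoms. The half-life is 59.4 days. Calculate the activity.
A = λN = 8.869e15 decays/day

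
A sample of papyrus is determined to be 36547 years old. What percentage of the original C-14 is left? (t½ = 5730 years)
N/N₀ = (1/2)^(t/t½) = 0.01202 = 1.2%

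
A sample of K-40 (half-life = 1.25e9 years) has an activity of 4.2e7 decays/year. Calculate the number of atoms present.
N = A/λ = 7.574e16 atoms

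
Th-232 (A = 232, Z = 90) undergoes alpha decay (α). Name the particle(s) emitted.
α particle = ⁴₂He (2 protons + 2 neutrons)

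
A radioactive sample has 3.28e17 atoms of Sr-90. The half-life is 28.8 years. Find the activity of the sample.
A = λN = 7.894e15 decays/year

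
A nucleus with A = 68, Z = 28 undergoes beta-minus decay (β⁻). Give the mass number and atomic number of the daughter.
Daughter: A = 68, Z = 29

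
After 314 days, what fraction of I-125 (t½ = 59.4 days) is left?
N/N₀ = (1/2)^(t/t½) = 0.02563 = 2.56%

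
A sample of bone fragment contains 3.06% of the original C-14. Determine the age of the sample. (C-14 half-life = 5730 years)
Age = t½ × log₂(1/ratio) = 28820 years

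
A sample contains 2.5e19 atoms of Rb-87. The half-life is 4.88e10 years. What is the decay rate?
A = λN = 3.551e8 decays/year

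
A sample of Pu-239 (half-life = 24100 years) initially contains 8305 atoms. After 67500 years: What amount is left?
N = N₀(1/2)^(t/t½) = 1192 atoms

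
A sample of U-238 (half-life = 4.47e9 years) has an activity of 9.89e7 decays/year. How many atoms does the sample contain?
N = A/λ = 6.378e17 atoms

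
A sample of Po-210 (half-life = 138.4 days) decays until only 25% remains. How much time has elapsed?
t = t½ × log₂(N₀/N) = 276.8 days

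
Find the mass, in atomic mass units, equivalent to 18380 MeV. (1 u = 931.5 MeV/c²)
m = E/c² = 19.73 u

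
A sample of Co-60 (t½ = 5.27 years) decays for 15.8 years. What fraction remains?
N/N₀ = (1/2)^(t/t½) = 0.1252 = 12.5%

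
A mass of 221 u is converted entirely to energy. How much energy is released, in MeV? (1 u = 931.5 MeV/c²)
E = mc² = 2.059e5 MeV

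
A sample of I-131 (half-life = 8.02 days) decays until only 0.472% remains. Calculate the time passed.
t = t½ × log₂(N₀/N) = 61.97 days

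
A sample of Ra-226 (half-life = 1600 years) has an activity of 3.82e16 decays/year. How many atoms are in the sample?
N = A/λ = 8.818e19 atoms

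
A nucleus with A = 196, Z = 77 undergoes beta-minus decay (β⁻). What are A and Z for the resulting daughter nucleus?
Daughter: A = 196, Z = 78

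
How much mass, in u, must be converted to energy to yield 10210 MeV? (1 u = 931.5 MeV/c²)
m = E/c² = 10.96 u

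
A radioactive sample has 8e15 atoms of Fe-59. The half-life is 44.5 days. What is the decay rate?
A = λN = 1.246e14 decays/day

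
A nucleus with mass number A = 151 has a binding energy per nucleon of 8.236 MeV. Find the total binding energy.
B.E. = 8.236 × 151 = 1244 MeV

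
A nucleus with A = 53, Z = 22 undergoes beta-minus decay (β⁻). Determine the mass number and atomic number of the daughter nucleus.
Daughter: A = 53, Z = 23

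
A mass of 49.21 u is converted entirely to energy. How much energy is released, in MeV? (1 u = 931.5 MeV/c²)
E = mc² = 45840 MeV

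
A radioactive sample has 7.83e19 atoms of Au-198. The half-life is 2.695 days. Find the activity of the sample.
A = λN = 2.014e19 decays/day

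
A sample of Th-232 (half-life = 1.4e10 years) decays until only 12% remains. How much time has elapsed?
t = t½ × log₂(N₀/N) = 4.282e10 years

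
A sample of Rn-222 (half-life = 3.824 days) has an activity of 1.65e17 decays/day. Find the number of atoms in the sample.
N = A/λ = 9.103e17 atoms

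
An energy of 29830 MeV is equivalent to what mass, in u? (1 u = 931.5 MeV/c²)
m = E/c² = 32.02 u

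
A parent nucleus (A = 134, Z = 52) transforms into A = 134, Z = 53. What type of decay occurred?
ΔA = 0, ΔZ = +1 ⇒ beta-minus decay (β⁻)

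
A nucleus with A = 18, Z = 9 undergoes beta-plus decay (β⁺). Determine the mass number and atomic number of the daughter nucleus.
Daughter: A = 18, Z = 8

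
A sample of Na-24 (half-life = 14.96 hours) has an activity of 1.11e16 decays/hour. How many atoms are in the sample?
N = A/λ = 2.396e17 atoms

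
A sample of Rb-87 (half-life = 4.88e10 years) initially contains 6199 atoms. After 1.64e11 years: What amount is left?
N = N₀(1/2)^(t/t½) = 603.5 atoms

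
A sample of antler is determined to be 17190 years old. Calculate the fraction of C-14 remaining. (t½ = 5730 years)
N/N₀ = (1/2)^(t/t½) = 0.125 = 12.5%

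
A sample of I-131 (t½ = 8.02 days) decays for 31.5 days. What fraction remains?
N/N₀ = (1/2)^(t/t½) = 0.06571 = 6.57%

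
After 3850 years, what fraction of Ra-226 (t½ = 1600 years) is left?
N/N₀ = (1/2)^(t/t½) = 0.1886 = 18.9%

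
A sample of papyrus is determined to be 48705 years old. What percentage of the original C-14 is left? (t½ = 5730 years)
N/N₀ = (1/2)^(t/t½) = 0.002762 = 0.276%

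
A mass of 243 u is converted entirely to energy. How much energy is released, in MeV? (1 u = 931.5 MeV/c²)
E = mc² = 2.264e5 MeV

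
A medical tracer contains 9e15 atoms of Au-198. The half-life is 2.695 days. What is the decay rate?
A = λN = 2.315e15 decays/day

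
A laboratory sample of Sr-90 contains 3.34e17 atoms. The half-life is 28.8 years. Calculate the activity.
A = λN = 8.039e15 decays/year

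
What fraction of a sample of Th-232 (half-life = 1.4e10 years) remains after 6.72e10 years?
N/N₀ = (1/2)^(t/t½) = 0.0359 = 3.59%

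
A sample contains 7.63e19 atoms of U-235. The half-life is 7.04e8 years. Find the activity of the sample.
A = λN = 7.512e10 decays/year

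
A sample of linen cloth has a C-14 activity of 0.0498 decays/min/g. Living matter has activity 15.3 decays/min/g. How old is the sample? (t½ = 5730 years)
Age = t½ × log₂(A₀/A) = 47350 years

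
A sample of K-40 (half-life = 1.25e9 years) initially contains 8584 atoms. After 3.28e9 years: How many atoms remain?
N = N₀(1/2)^(t/t½) = 1392 atoms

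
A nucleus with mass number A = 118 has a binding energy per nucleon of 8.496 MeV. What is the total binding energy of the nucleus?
B.E. = 8.496 × 118 = 1003 MeV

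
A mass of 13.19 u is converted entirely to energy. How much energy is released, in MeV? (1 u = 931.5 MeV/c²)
E = mc² = 12290 MeV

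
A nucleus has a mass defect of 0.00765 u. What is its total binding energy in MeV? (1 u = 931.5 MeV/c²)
B.E. = Δm × 931.5 = 7.126 MeV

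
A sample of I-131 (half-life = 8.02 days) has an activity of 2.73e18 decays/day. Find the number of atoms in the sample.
N = A/λ = 3.159e19 atoms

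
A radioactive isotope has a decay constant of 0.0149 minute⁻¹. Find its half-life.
t½ = ln(2)/λ = 46.52 minutes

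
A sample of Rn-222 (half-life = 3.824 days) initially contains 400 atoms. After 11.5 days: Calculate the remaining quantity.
N = N₀(1/2)^(t/t½) = 49.75 atoms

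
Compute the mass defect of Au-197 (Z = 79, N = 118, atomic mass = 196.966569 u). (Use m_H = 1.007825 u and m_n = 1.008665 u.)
Δm = Z·m_H + N·m_n − M = 1.674 u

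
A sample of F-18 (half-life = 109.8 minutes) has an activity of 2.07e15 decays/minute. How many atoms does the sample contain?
N = A/λ = 3.279e17 atoms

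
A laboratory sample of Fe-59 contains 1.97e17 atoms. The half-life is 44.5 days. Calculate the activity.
A = λN = 3.069e15 decays/day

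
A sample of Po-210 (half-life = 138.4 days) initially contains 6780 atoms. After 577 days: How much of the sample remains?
N = N₀(1/2)^(t/t½) = 376.9 atoms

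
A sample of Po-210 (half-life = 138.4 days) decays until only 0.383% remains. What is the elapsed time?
t = t½ × log₂(N₀/N) = 1111 days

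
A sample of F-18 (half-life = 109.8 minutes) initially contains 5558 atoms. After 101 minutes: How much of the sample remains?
N = N₀(1/2)^(t/t½) = 2938 atoms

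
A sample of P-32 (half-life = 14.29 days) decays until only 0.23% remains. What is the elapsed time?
t = t½ × log₂(N₀/N) = 125.2 days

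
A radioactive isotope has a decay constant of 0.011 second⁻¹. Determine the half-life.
t½ = ln(2)/λ = 63.01 seconds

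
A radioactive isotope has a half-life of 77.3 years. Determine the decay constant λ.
λ = ln(2)/t½ = 0.008967 year⁻¹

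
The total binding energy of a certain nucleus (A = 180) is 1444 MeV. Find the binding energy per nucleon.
B.E./A = 1444/180 = 8.022 MeV/nucleon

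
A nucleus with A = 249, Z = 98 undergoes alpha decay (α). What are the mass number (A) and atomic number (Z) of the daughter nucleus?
Daughter: A = 245, Z = 96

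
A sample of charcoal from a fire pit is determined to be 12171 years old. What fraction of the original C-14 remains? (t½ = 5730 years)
N/N₀ = (1/2)^(t/t½) = 0.2294 = 22.9%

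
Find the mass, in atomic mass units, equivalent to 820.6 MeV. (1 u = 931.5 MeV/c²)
m = E/c² = 0.8809 u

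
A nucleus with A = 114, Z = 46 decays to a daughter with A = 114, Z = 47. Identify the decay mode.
ΔA = 0, ΔZ = +1 ⇒ beta-minus decay (β⁻)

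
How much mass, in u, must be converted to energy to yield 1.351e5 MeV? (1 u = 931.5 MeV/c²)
m = E/c² = 145 u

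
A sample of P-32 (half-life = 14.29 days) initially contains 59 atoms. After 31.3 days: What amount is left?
N = N₀(1/2)^(t/t½) = 12.93 atoms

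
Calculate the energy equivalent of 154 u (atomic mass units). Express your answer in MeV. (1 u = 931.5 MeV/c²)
E = mc² = 1.435e5 MeV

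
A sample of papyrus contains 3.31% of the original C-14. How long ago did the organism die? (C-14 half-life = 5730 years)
Age = t½ × log₂(1/ratio) = 28170 years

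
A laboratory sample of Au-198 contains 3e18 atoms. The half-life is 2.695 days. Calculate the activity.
A = λN = 7.716e17 decays/day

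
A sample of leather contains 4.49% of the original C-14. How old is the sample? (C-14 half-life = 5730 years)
Age = t½ × log₂(1/ratio) = 25650 years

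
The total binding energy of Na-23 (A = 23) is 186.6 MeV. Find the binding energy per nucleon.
B.E./A = 186.6/23 = 8.113 MeV/nucleon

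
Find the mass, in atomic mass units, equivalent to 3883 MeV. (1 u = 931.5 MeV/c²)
m = E/c² = 4.169 u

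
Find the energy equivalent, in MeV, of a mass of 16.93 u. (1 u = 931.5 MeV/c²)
E = mc² = 15770 MeV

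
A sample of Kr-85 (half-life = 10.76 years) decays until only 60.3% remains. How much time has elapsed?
t = t½ × log₂(N₀/N) = 7.852 years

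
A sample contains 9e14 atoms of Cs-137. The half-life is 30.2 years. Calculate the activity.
A = λN = 2.066e13 decays/year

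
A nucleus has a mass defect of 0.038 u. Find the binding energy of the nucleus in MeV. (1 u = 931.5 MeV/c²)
B.E. = Δm × 931.5 = 35.4 MeV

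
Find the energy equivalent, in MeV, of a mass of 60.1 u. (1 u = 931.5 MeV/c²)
E = mc² = 55980 MeV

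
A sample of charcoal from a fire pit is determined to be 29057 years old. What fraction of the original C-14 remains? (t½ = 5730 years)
N/N₀ = (1/2)^(t/t½) = 0.02975 = 2.97%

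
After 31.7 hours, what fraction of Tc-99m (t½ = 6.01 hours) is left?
N/N₀ = (1/2)^(t/t½) = 0.02583 = 2.58%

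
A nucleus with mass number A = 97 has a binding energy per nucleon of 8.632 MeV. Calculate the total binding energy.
B.E. = 8.632 × 97 = 837.3 MeV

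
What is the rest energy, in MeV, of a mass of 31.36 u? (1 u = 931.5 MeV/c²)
E = mc² = 29210 MeV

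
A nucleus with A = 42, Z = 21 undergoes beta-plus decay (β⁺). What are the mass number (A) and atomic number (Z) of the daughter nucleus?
Daughter: A = 42, Z = 20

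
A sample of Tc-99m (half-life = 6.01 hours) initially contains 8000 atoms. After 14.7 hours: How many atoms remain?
N = N₀(1/2)^(t/t½) = 1468 atoms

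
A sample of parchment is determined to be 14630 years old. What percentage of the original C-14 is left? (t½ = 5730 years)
N/N₀ = (1/2)^(t/t½) = 0.1704 = 17%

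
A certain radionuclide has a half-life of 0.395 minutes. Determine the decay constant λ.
λ = ln(2)/t½ = 1.755 minute⁻¹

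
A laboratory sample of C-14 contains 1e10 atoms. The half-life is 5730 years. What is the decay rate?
A = λN = 1.21e6 decays/year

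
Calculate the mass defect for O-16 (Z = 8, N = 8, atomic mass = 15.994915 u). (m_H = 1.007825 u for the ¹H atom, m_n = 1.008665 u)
Δm = Z·m_H + N·m_n − M = 0.137 u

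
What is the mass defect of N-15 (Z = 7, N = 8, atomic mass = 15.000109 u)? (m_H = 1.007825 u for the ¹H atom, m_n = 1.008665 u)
Δm = Z·m_H + N·m_n − M = 0.124 u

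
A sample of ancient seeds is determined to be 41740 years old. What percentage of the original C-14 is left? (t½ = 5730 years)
N/N₀ = (1/2)^(t/t½) = 0.006414 = 0.641%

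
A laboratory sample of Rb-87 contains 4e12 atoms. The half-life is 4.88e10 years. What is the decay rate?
A = λN = 56.82 decays/year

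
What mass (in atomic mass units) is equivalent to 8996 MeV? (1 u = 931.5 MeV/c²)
m = E/c² = 9.658 u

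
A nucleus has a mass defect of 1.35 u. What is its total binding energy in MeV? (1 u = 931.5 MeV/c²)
B.E. = Δm × 931.5 = 1258 MeV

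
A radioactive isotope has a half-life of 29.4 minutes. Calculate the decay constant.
λ = ln(2)/t½ = 0.02358 minute⁻¹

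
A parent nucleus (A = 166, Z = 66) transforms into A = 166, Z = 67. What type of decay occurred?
ΔA = 0, ΔZ = +1 ⇒ beta-minus decay (β⁻)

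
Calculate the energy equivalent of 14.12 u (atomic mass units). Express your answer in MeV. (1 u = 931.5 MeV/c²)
E = mc² = 13150 MeV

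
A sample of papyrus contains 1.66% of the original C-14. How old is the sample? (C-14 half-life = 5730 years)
Age = t½ × log₂(1/ratio) = 33880 years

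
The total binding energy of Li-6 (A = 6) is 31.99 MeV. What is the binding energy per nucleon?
B.E./A = 31.99/6 = 5.332 MeV/nucleon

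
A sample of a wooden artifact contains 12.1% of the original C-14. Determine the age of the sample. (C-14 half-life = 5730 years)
Age = t½ × log₂(1/ratio) = 17460 years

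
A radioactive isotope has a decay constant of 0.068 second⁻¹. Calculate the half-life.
t½ = ln(2)/λ = 10.19 seconds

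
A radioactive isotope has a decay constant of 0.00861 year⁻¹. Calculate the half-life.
t½ = ln(2)/λ = 80.5 years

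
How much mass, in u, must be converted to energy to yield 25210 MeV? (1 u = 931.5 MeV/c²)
m = E/c² = 27.06 u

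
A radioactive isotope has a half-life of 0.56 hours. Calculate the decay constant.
λ = ln(2)/t½ = 1.238 hour⁻¹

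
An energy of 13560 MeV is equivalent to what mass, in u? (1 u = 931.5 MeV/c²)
m = E/c² = 14.56 u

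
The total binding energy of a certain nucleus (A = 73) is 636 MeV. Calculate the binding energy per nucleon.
B.E./A = 636/73 = 8.712 MeV/nucleon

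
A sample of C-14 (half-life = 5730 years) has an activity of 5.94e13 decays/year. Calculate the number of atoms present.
N = A/λ = 4.91e17 atoms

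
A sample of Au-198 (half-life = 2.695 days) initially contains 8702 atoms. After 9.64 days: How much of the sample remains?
N = N₀(1/2)^(t/t½) = 729.2 atoms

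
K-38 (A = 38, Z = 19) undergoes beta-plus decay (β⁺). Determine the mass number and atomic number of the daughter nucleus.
Daughter: A = 38, Z = 18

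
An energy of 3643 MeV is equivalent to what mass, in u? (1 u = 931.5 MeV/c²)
m = E/c² = 3.911 u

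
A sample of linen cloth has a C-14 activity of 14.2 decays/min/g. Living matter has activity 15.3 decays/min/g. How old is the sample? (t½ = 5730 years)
Age = t½ × log₂(A₀/A) = 616.8 years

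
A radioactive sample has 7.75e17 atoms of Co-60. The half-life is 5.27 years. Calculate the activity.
A = λN = 1.019e17 decays/year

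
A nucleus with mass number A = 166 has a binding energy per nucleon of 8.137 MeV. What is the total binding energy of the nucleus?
B.E. = 8.137 × 166 = 1351 MeV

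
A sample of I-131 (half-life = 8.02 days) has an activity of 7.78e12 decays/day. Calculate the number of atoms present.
N = A/λ = 9.002e13 atoms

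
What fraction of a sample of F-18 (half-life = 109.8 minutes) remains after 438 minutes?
N/N₀ = (1/2)^(t/t½) = 0.06298 = 6.3%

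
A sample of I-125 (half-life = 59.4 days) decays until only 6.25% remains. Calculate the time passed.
t = t½ × log₂(N₀/N) = 237.6 days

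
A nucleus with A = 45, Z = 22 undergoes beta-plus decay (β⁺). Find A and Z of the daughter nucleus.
Daughter: A = 45, Z = 21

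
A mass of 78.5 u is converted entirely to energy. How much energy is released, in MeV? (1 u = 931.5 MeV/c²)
E = mc² = 73120 MeV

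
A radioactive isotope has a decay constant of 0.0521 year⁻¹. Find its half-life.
t½ = ln(2)/λ = 13.3 years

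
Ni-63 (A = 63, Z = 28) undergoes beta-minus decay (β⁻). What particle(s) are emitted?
β⁻: electron (e⁻) + antineutrino (ν̄ₑ)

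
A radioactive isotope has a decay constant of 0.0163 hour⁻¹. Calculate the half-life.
t½ = ln(2)/λ = 42.52 hours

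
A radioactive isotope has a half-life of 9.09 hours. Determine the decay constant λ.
λ = ln(2)/t½ = 0.07625 hour⁻¹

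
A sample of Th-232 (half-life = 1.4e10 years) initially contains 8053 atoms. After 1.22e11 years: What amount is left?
N = N₀(1/2)^(t/t½) = 19.17 atoms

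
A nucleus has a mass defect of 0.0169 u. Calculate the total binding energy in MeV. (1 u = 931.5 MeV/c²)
B.E. = Δm × 931.5 = 15.74 MeV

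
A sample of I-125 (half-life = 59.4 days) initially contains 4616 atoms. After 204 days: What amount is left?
N = N₀(1/2)^(t/t½) = 427 atoms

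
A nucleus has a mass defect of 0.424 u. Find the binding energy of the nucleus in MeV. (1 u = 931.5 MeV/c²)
B.E. = Δm × 931.5 = 395 MeV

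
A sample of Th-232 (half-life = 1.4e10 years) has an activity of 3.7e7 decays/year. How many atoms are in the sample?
N = A/λ = 7.473e17 atoms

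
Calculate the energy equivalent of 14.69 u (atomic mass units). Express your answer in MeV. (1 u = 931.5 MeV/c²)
E = mc² = 13680 MeV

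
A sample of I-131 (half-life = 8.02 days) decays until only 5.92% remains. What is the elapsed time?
t = t½ × log₂(N₀/N) = 32.71 days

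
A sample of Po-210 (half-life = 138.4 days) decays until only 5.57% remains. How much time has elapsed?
t = t½ × log₂(N₀/N) = 576.6 days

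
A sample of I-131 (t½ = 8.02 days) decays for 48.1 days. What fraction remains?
N/N₀ = (1/2)^(t/t½) = 0.01565 = 1.57%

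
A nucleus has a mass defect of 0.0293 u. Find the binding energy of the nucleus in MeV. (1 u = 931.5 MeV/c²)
B.E. = Δm × 931.5 = 27.29 MeV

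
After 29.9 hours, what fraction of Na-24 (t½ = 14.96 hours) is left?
N/N₀ = (1/2)^(t/t½) = 0.2502 = 25%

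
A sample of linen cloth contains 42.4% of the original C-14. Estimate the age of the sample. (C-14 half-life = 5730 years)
Age = t½ × log₂(1/ratio) = 7093 years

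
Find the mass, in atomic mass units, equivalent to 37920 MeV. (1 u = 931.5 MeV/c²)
m = E/c² = 40.71 u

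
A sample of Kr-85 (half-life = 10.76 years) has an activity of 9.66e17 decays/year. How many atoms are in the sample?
N = A/λ = 1.5e19 atoms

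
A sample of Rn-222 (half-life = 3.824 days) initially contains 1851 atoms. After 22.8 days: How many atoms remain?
N = N₀(1/2)^(t/t½) = 29.69 atoms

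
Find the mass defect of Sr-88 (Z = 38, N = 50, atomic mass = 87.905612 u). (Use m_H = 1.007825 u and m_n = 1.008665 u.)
Δm = Z·m_H + N·m_n − M = 0.825 u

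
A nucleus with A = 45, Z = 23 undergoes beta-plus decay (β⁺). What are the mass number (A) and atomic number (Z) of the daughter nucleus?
Daughter: A = 45, Z = 22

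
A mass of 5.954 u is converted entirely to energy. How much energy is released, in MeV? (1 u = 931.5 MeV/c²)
E = mc² = 5546 MeV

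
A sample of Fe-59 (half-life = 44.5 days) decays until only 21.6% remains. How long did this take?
t = t½ × log₂(N₀/N) = 98.38 days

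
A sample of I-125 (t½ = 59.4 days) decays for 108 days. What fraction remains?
N/N₀ = (1/2)^(t/t½) = 0.2836 = 28.4%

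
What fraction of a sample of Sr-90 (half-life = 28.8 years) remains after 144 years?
N/N₀ = (1/2)^(t/t½) = 0.03125 = 3.12%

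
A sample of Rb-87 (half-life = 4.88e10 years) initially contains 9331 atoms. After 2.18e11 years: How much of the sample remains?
N = N₀(1/2)^(t/t½) = 421.9 atoms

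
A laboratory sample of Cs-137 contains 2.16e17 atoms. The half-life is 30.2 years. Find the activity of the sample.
A = λN = 4.958e15 decays/year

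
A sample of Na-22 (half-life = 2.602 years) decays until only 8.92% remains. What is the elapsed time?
t = t½ × log₂(N₀/N) = 9.073 years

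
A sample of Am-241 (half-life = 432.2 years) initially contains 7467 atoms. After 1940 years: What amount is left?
N = N₀(1/2)^(t/t½) = 332.6 atoms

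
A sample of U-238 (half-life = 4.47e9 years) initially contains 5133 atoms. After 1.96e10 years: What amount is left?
N = N₀(1/2)^(t/t½) = 245.7 atoms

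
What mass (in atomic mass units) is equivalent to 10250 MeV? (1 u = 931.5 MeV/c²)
m = E/c² = 11 u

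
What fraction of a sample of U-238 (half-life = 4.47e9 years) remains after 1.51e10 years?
N/N₀ = (1/2)^(t/t½) = 0.09618 = 9.62%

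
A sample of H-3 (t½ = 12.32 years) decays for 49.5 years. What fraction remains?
N/N₀ = (1/2)^(t/t½) = 0.06173 = 6.17%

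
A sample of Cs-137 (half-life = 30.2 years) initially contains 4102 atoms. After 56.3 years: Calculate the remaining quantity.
N = N₀(1/2)^(t/t½) = 1127 atoms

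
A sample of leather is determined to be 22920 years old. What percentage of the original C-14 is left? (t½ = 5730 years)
N/N₀ = (1/2)^(t/t½) = 0.0625 = 6.25%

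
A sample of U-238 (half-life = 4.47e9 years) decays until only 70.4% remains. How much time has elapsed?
t = t½ × log₂(N₀/N) = 2.263e9 years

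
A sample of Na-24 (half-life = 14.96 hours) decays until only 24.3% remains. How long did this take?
t = t½ × log₂(N₀/N) = 30.53 hours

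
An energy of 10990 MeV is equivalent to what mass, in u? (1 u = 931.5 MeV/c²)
m = E/c² = 11.8 u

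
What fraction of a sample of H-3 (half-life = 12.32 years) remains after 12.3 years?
N/N₀ = (1/2)^(t/t½) = 0.5006 = 50.1%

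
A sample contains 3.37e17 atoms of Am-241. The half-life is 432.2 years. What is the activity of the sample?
A = λN = 5.405e14 decays/year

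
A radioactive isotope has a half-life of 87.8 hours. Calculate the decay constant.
λ = ln(2)/t½ = 0.007895 hour⁻¹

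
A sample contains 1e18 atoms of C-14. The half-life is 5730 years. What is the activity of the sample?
A = λN = 1.21e14 decays/year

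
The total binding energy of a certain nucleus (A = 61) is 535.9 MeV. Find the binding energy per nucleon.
B.E./A = 535.9/61 = 8.785 MeV/nucleon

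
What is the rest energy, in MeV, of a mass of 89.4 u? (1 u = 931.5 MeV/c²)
E = mc² = 83280 MeV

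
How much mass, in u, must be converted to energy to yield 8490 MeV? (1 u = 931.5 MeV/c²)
m = E/c² = 9.114 u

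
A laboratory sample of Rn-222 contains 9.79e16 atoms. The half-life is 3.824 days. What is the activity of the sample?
A = λN = 1.775e16 decays/day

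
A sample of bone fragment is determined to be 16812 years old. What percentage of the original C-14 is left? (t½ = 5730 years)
N/N₀ = (1/2)^(t/t½) = 0.1308 = 13.1%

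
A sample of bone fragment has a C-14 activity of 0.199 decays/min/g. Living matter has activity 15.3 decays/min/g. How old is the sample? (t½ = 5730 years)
Age = t½ × log₂(A₀/A) = 35900 years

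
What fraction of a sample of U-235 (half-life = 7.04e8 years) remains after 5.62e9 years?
N/N₀ = (1/2)^(t/t½) = 0.003953 = 0.395%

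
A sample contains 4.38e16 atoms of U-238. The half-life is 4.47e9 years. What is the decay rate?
A = λN = 6.792e6 decays/year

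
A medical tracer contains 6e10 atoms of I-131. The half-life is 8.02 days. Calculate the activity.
A = λN = 5.186e9 decays/day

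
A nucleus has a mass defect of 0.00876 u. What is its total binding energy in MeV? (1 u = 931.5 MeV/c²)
B.E. = Δm × 931.5 = 8.16 MeV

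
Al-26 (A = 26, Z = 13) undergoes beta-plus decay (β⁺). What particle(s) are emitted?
β⁺: positron (e⁺) + neutrino (νₑ)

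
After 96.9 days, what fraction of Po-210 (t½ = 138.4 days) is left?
N/N₀ = (1/2)^(t/t½) = 0.6155 = 61.6%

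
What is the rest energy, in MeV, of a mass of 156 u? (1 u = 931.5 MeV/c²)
E = mc² = 1.453e5 MeV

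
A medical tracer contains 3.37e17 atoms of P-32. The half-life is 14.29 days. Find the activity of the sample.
A = λN = 1.635e16 decays/day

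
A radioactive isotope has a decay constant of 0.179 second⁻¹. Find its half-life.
t½ = ln(2)/λ = 3.872 seconds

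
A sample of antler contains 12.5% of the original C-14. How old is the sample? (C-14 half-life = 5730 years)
Age = t½ × log₂(1/ratio) = 17190 years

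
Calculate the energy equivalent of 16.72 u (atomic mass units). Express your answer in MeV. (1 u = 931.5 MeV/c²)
E = mc² = 15570 MeV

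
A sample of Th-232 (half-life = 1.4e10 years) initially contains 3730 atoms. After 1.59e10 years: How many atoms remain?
N = N₀(1/2)^(t/t½) = 1698 atoms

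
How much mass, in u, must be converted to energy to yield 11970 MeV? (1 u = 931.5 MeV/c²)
m = E/c² = 12.85 u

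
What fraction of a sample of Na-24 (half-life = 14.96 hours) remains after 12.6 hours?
N/N₀ = (1/2)^(t/t½) = 0.5578 = 55.8%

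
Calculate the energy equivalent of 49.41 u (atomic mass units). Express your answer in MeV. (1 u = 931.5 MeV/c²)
E = mc² = 46030 MeV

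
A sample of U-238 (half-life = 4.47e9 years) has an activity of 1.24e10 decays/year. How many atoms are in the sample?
N = A/λ = 7.997e19 atoms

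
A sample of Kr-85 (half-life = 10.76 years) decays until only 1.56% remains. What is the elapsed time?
t = t½ × log₂(N₀/N) = 64.58 years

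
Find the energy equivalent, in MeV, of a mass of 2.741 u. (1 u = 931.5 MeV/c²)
E = mc² = 2553 MeV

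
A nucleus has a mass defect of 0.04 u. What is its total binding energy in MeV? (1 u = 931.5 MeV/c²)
B.E. = Δm × 931.5 = 37.26 MeV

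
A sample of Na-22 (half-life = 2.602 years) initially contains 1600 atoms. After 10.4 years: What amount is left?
N = N₀(1/2)^(t/t½) = 100.2 atoms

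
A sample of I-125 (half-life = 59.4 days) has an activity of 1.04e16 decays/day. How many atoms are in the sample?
N = A/λ = 8.912e17 atoms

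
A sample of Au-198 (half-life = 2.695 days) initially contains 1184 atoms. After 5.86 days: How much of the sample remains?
N = N₀(1/2)^(t/t½) = 262.3 atoms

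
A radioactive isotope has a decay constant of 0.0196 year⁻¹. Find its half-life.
t½ = ln(2)/λ = 35.36 years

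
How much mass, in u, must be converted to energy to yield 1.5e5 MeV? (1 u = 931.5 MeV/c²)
m = E/c² = 161 u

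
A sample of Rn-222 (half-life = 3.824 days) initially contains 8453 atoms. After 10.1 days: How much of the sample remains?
N = N₀(1/2)^(t/t½) = 1355 atoms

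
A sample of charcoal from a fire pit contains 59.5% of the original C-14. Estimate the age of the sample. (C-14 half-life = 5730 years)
Age = t½ × log₂(1/ratio) = 4292 years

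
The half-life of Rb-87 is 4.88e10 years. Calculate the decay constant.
λ = ln(2)/t½ = 1.42e-11 year⁻¹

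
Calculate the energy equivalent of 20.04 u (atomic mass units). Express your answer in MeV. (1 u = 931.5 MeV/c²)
E = mc² = 18670 MeV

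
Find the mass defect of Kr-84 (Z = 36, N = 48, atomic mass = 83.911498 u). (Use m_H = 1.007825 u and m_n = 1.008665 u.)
Δm = Z·m_H + N·m_n − M = 0.7861 u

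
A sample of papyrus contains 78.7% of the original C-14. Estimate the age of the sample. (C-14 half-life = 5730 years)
Age = t½ × log₂(1/ratio) = 1980 years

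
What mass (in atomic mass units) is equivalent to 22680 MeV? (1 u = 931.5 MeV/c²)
m = E/c² = 24.35 u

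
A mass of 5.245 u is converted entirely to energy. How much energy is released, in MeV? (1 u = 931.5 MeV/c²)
E = mc² = 4886 MeV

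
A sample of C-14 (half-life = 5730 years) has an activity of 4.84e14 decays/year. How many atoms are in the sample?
N = A/λ = 4.001e18 atoms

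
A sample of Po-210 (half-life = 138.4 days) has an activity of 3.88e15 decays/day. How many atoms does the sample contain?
N = A/λ = 7.747e17 atoms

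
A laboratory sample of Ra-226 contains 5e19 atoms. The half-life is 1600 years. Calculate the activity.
A = λN = 2.166e16 decays/year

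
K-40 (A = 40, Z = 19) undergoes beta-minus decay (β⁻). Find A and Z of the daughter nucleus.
Daughter: A = 40, Z = 20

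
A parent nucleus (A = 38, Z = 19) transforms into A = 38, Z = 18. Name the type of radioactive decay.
ΔA = 0, ΔZ = -1 ⇒ beta-plus decay (β⁺) or electron capture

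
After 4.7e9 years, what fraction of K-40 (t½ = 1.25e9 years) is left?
N/N₀ = (1/2)^(t/t½) = 0.07381 = 7.38%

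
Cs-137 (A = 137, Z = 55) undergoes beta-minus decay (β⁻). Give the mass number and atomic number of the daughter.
Daughter: A = 137, Z = 56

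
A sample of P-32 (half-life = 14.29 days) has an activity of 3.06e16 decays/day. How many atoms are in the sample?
N = A/λ = 6.309e17 atoms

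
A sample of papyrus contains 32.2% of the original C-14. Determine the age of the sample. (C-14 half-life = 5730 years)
Age = t½ × log₂(1/ratio) = 9368 years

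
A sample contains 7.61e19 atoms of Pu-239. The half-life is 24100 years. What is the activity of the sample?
A = λN = 2.189e15 decays/year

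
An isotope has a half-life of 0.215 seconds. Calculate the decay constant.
λ = ln(2)/t½ = 3.224 second⁻¹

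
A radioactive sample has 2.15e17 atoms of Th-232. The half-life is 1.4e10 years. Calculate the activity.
A = λN = 1.064e7 decays/year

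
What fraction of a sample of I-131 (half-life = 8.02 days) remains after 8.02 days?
N/N₀ = (1/2)^(t/t½) = 0.5 = 50%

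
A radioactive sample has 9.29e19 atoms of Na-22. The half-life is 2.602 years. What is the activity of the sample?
A = λN = 2.475e19 decays/year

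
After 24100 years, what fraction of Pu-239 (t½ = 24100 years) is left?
N/N₀ = (1/2)^(t/t½) = 0.5 = 50%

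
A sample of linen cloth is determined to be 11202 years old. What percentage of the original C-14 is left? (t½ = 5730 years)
N/N₀ = (1/2)^(t/t½) = 0.2579 = 25.8%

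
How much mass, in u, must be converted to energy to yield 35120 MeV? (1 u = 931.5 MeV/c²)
m = E/c² = 37.7 u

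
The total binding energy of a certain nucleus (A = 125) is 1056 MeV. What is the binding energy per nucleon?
B.E./A = 1056/125 = 8.448 MeV/nucleon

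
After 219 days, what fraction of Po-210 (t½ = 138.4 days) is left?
N/N₀ = (1/2)^(t/t½) = 0.3339 = 33.4%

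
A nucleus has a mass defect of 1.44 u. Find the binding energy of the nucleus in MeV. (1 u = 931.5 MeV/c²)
B.E. = Δm × 931.5 = 1341 MeV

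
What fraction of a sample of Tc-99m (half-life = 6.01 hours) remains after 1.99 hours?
N/N₀ = (1/2)^(t/t½) = 0.7949 = 79.5%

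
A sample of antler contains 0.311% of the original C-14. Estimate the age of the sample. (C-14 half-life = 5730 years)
Age = t½ × log₂(1/ratio) = 47720 years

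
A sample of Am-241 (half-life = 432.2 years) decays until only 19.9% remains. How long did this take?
t = t½ × log₂(N₀/N) = 1007 years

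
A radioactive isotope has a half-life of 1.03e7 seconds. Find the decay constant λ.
λ = ln(2)/t½ = 6.73e-8 second⁻¹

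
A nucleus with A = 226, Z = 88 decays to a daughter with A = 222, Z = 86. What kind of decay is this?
ΔA = -4, ΔZ = -2 ⇒ alpha decay (α)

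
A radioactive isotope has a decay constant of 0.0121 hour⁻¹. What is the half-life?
t½ = ln(2)/λ = 57.28 hours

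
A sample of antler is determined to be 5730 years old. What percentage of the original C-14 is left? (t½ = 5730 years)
N/N₀ = (1/2)^(t/t½) = 0.5 = 50%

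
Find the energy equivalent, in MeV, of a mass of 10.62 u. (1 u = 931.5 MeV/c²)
E = mc² = 9893 MeV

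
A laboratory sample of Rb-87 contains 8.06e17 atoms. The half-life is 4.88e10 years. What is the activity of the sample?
A = λN = 1.145e7 decays/year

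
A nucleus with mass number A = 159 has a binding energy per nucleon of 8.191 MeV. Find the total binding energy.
B.E. = 8.191 × 159 = 1302 MeV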